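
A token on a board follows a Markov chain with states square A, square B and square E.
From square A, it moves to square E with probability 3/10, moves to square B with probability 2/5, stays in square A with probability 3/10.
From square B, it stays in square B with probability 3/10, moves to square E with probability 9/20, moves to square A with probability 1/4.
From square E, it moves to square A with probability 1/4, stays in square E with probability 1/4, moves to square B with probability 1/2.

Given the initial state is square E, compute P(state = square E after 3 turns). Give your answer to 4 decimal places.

Propagate the distribution vector 3 turns from square E.
After 0 turns: (0.0000, 0.0000, 1.0000)
After 1 turn: (0.2500, 0.5000, 0.2500)
After 2 turns: (0.2625, 0.3750, 0.3625)
After 3 turns: (0.2631, 0.3988, 0.3381)
P(in square E after 3 turns) = 0.3381

0.3381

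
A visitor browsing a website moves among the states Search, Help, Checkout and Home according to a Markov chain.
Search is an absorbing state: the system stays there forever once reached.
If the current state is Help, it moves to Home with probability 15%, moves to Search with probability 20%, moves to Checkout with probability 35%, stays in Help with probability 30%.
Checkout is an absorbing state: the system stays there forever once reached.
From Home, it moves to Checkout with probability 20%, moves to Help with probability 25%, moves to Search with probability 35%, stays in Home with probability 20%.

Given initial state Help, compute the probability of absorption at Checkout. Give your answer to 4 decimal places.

Let h(s) be the probability of absorption at Checkout starting from transient state s. Then h(Checkout) = 1 and h(Search) = 0. By first-step analysis:
h(Help) = 0.2·0 + 0.3·h(Help) + 0.35·1 + 0.15·h(Home)
h(Home) = 0.35·0 + 0.25·h(Help) + 0.2·1 + 0.2·h(Home)
Solving: h(Help) = 0.5933, h(Home) = 0.4354.
Starting from Help, the probability is 0.5933.

0.5933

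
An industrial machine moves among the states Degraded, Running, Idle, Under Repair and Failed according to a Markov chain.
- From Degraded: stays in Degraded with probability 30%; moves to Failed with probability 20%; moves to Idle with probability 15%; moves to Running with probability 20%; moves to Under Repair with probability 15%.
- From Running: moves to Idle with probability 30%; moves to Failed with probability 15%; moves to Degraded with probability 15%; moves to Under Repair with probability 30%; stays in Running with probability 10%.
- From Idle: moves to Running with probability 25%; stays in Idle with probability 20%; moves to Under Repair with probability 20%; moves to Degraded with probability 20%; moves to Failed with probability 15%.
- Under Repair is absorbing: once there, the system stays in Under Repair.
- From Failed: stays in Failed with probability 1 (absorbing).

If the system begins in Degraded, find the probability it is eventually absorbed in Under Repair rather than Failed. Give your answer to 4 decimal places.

Let h(s) be the probability of absorption at Under Repair starting from transient state s. Then h(Under Repair) = 1 and h(Failed) = 0. By first-step analysis:
h(Degraded) = 0.3·h(Degraded) + 0.2·h(Running) + 0.15·h(Idle) + 0.15·1 + 0.2·0
h(Running) = 0.15·h(Degraded) + 0.1·h(Running) + 0.3·h(Idle) + 0.3·1 + 0.15·0
h(Idle) = 0.2·h(Degraded) + 0.25·h(Running) + 0.2·h(Idle) + 0.2·1 + 0.15·0
Solving: h(Degraded) = 0.5093, h(Running) = 0.6072, h(Idle) = 0.5671.
Starting from Degraded, the probability is 0.5093.

0.5093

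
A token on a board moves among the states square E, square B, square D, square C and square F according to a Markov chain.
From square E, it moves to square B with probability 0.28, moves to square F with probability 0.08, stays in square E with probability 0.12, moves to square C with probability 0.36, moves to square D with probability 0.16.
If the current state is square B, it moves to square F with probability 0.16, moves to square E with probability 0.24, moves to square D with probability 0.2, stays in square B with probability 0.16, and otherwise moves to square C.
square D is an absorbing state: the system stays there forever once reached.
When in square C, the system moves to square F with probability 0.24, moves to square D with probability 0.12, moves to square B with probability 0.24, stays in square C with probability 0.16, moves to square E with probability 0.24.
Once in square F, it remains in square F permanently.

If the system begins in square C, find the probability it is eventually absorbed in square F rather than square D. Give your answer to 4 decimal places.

Let h(s) be the probability of absorption at square F starting from transient state s. Then h(square F) = 1 and h(square D) = 0. By first-step analysis:
h(square E) = 0.12·h(square E) + 0.28·h(square B) + 0.16·0 + 0.36·h(square C) + 0.08·1
h(square B) = 0.24·h(square E) + 0.16·h(square B) + 0.2·0 + 0.24·h(square C) + 0.16·1
h(square C) = 0.24·h(square E) + 0.24·h(square B) + 0.12·0 + 0.16·h(square C) + 0.24·1
Solving: h(square E) = 0.4748, h(square B) = 0.4862, h(square C) = 0.5603.
Starting from square C, the probability is 0.5603.

0.5603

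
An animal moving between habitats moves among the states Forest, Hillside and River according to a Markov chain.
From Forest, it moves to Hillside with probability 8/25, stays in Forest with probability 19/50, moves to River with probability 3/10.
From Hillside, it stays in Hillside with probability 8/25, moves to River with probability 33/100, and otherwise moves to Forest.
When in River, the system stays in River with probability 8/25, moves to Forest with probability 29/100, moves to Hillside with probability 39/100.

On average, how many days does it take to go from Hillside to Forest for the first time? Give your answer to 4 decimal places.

Let t(s) be the expected number of days to first reach Forest from state s, with t(Forest) = 0. Conditioning on the first day:
t(Hillside) = 1 + 0.32·t(Hillside) + 0.33·t(River)
t(River) = 1 + 0.39·t(Hillside) + 0.32·t(River)
Solving: t(Hillside) = 3.0267, t(River) = 3.2065.
Expected days from Hillside to Forest: 3.0267.

3.0267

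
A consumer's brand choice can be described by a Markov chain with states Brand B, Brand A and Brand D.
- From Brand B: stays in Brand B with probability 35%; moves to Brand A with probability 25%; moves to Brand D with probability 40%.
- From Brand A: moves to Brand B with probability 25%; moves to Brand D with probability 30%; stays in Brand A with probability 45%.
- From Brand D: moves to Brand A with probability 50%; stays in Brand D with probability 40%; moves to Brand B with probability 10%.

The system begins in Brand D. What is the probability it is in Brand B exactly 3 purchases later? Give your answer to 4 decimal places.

Propagate the distribution vector 3 purchases from Brand D.
After 0 purchases: (0.0000, 0.0000, 1.0000)
After 1 purchase: (0.1000, 0.5000, 0.4000)
After 2 purchases: (0.2000, 0.4500, 0.3500)
After 3 purchases: (0.2175, 0.4275, 0.3550)
P(in Brand B after 3 purchases) = 0.2175

0.2175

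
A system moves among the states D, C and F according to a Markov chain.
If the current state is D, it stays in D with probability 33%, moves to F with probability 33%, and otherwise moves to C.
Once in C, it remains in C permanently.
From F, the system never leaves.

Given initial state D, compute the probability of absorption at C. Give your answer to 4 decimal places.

0.5075

Let h(s) be the probability of absorption at C starting from transient state s. Then h(C) = 1 and h(F) = 0. By first-step analysis:
h(D) = 0.33·h(D) + 0.34·1 + 0.33·0
Solving: h(D) = 0.5075.
Starting from D, the probability is 0.5075.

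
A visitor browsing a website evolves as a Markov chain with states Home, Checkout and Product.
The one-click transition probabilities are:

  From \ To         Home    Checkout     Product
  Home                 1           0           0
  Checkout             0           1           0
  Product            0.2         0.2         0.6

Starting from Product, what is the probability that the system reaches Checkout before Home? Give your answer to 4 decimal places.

0.5000

Let h(s) be the probability of absorption at Checkout starting from transient state s. Then h(Checkout) = 1 and h(Home) = 0. By first-step analysis:
h(Product) = 0.2·0 + 0.2·1 + 0.6·h(Product)
Solving: h(Product) = 0.5000.
Starting from Product, the probability is 0.5000.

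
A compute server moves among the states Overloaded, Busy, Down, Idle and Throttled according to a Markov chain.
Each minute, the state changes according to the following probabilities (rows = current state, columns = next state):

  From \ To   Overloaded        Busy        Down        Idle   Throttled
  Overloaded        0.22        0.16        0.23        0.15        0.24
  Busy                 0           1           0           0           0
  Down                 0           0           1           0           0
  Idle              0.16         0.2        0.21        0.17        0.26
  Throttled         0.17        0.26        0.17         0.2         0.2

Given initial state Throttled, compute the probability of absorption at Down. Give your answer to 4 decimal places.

Let h(s) be the probability of absorption at Down starting from transient state s. Then h(Down) = 1 and h(Busy) = 0. By first-step analysis:
h(Overloaded) = 0.22·h(Overloaded) + 0.16·0 + 0.23·1 + 0.15·h(Idle) + 0.24·h(Throttled)
h(Idle) = 0.16·h(Overloaded) + 0.2·0 + 0.21·1 + 0.17·h(Idle) + 0.26·h(Throttled)
h(Throttled) = 0.17·h(Overloaded) + 0.26·0 + 0.17·1 + 0.2·h(Idle) + 0.2·h(Throttled)
Solving: h(Overloaded) = 0.5281, h(Idle) = 0.4953, h(Throttled) = 0.4486.
Starting from Throttled, the probability is 0.4486.

0.4486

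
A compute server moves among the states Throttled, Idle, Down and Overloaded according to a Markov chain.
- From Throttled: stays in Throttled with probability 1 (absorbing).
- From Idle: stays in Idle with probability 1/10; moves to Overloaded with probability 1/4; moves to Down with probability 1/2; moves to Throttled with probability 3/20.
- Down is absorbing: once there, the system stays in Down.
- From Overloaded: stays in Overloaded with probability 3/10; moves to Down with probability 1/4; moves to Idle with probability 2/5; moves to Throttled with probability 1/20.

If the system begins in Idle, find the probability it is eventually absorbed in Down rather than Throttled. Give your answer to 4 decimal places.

Let h(s) be the probability of absorption at Down starting from transient state s. Then h(Down) = 1 and h(Throttled) = 0. By first-step analysis:
h(Idle) = 0.15·0 + 0.1·h(Idle) + 0.5·1 + 0.25·h(Overloaded)
h(Overloaded) = 0.05·0 + 0.4·h(Idle) + 0.25·1 + 0.3·h(Overloaded)
Solving: h(Idle) = 0.7783, h(Overloaded) = 0.8019.
Starting from Idle, the probability is 0.7783.

0.7783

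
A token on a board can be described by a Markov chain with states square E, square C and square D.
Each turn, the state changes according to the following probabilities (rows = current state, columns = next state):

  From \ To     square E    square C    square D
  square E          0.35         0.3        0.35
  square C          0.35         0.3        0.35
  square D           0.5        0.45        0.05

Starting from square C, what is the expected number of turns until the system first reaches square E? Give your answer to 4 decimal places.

2.5616

Let t(s) be the expected number of turns to first reach square E from state s, with t(square E) = 0. Conditioning on the first turn:
t(square C) = 1 + 0.3·t(square C) + 0.35·t(square D)
t(square D) = 1 + 0.45·t(square C) + 0.05·t(square D)
Solving: t(square C) = 2.5616, t(square D) = 2.2660.
Expected turns from square C to square E: 2.5616.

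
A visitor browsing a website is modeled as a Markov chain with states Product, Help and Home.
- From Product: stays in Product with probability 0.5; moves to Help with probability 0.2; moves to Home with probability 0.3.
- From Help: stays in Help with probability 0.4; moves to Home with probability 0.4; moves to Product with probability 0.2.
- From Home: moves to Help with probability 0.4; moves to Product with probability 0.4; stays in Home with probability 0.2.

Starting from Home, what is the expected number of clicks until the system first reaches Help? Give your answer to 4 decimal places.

Let t(s) be the expected number of clicks to first reach Help from state s, with t(Help) = 0. Conditioning on the first click:
t(Product) = 1 + 0.5·t(Product) + 0.3·t(Home)
t(Home) = 1 + 0.4·t(Product) + 0.2·t(Home)
Solving: t(Product) = 3.9286, t(Home) = 3.2143.
Expected clicks from Home to Help: 3.2143.

3.2143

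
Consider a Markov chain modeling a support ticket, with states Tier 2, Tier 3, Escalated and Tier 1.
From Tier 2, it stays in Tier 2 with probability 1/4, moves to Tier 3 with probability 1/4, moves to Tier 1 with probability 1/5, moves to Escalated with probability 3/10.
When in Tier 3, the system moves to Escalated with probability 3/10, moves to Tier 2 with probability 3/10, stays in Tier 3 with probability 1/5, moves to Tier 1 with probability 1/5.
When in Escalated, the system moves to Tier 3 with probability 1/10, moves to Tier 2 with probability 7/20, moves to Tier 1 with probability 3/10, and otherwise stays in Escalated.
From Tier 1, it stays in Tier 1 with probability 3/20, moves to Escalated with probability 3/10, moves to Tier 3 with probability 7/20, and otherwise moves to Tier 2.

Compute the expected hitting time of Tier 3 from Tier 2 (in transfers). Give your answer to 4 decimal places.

4.3685

Let t(s) be the expected number of transfers to first reach Tier 3 from state s, with t(Tier 3) = 0. Conditioning on the first transfer:
t(Tier 2) = 1 + 0.25·t(Tier 2) + 0.3·t(Escalated) + 0.2·t(Tier 1)
t(Escalated) = 1 + 0.35·t(Tier 2) + 0.25·t(Escalated) + 0.3·t(Tier 1)
t(Tier 1) = 1 + 0.2·t(Tier 2) + 0.3·t(Escalated) + 0.15·t(Tier 1)
Solving: t(Tier 2) = 4.3685, t(Escalated) = 4.9529, t(Tier 1) = 3.9525.
Expected transfers from Tier 2 to Tier 3: 4.3685.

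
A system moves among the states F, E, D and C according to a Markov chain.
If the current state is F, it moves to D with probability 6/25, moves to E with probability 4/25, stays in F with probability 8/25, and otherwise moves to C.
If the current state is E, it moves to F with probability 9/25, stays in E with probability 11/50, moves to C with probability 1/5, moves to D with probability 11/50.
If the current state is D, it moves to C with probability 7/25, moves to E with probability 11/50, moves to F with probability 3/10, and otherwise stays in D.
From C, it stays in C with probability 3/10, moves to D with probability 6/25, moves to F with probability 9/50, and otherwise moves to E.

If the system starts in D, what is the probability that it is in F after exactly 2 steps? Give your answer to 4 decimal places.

0.2856

Propagate the distribution vector 2 steps from D.
After 0 steps: (0.0000, 0.0000, 1.0000, 0.0000)
After 1 step: (0.3000, 0.2200, 0.2000, 0.2800)
After 2 steps: (0.2856, 0.2188, 0.2276, 0.2680)
P(in F after 2 steps) = 0.2856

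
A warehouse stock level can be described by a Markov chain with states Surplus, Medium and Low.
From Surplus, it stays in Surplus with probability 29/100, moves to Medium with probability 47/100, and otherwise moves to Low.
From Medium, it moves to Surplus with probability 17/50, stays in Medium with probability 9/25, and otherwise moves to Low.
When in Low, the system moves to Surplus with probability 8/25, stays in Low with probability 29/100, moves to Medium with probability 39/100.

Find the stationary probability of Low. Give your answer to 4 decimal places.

0.2781

Let the stationary distribution be π with π = πP and π_1 + π_2 + π_3 = 1.
π_1 = 0.29·π_1 + 0.34·π_2 + 0.32·π_3
π_2 = 0.47·π_1 + 0.36·π_2 + 0.39·π_3
Solving with the normalization constraint gives π = (0.3185, 0.4034, 0.2781).
So the stationary probability of Low is 0.2781.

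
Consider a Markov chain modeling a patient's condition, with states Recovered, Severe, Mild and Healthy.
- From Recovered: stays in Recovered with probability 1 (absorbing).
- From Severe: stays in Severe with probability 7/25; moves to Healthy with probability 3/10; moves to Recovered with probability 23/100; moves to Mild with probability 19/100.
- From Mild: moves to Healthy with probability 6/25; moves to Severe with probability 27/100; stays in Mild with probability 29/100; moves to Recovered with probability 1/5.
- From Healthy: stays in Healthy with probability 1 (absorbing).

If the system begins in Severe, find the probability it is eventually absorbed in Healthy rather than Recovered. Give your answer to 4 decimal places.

0.5623

Let h(s) be the probability of absorption at Healthy starting from transient state s. Then h(Healthy) = 1 and h(Recovered) = 0. By first-step analysis:
h(Severe) = 0.23·0 + 0.28·h(Severe) + 0.19·h(Mild) + 0.3·1
h(Mild) = 0.2·0 + 0.27·h(Severe) + 0.29·h(Mild) + 0.24·1
Solving: h(Severe) = 0.5623, h(Mild) = 0.5519.
Starting from Severe, the probability is 0.5623.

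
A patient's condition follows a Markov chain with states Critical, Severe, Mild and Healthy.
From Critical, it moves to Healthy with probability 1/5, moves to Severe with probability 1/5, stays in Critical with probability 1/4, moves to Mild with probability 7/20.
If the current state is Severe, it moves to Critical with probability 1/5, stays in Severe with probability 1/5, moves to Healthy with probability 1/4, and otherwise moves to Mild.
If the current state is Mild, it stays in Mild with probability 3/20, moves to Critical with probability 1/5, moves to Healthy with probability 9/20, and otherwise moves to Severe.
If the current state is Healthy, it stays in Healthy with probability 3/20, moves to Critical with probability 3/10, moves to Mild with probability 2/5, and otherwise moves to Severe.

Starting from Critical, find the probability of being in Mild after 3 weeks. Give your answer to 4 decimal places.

0.3064

Propagate the distribution vector 3 weeks from Critical.
After 0 weeks: (1.0000, 0.0000, 0.0000, 0.0000)
After 1 week: (0.2500, 0.2000, 0.3500, 0.2000)
After 2 weeks: (0.2325, 0.1900, 0.2900, 0.2875)
After 3 weeks: (0.2404, 0.1856, 0.3064, 0.2676)
P(in Mild after 3 weeks) = 0.3064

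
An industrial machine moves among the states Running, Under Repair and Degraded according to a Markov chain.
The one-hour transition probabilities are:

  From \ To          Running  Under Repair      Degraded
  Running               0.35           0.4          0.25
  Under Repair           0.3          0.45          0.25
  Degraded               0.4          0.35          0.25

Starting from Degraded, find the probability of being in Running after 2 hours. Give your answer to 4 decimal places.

0.3450

Sum over the intermediate state after 1 hour:
P = P(Degraded→Running)·P(Running→Running) + P(Degraded→Under Repair)·P(Under Repair→Running) + P(Degraded→Degraded)·P(Degraded→Running)
  = 0.4×0.35 + 0.35×0.3 + 0.25×0.4
  = 0.1400 + 0.1050 + 0.1000 = 0.3450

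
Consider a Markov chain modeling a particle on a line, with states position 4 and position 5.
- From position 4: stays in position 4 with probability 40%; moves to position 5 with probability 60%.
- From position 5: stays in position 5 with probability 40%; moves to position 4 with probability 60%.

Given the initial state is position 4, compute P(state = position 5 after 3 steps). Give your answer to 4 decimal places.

0.5040

Propagate the distribution vector 3 steps from position 4.
After 0 steps: (1.0000, 0.0000)
After 1 step: (0.4000, 0.6000)
After 2 steps: (0.5200, 0.4800)
After 3 steps: (0.4960, 0.5040)
P(in position 5 after 3 steps) = 0.5040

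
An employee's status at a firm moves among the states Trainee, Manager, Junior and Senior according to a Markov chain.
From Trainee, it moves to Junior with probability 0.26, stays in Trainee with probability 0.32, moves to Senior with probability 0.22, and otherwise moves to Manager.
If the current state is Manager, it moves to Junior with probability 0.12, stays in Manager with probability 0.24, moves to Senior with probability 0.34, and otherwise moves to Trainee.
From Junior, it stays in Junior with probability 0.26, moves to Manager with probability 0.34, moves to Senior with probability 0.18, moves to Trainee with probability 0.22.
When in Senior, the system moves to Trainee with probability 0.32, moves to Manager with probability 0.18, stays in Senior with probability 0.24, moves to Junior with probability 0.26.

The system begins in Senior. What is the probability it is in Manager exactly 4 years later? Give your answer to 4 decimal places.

0.2363

Propagate the distribution vector 4 years from Senior.
After 0 years: (0.0000, 0.0000, 0.0000, 1.0000)
After 1 year: (0.3200, 0.1800, 0.2600, 0.2400)
After 2 years: (0.2904, 0.2388, 0.2348, 0.2360)
After 3 years: (0.2917, 0.2377, 0.2266, 0.2440)
After 4 years: (0.2926, 0.2363, 0.2267, 0.2443)
P(in Manager after 4 years) = 0.2363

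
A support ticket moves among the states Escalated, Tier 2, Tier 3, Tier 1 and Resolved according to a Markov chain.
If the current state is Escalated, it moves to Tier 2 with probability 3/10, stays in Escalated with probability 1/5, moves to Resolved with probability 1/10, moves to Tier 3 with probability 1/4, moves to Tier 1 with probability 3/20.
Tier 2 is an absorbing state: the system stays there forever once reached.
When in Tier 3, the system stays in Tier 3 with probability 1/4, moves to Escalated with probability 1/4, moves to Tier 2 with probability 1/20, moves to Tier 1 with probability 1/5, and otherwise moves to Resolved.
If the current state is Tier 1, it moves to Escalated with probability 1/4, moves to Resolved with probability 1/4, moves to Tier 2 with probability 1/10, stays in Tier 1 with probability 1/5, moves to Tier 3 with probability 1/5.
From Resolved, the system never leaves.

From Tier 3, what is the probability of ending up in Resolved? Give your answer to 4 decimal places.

Let h(s) be the probability of absorption at Resolved starting from transient state s. Then h(Resolved) = 1 and h(Tier 2) = 0. By first-step analysis:
h(Escalated) = 0.2·h(Escalated) + 0.3·0 + 0.25·h(Tier 3) + 0.15·h(Tier 1) + 0.1·1
h(Tier 3) = 0.25·h(Escalated) + 0.05·0 + 0.25·h(Tier 3) + 0.2·h(Tier 1) + 0.25·1
h(Tier 1) = 0.25·h(Escalated) + 0.1·0 + 0.2·h(Tier 3) + 0.2·h(Tier 1) + 0.25·1
Solving: h(Escalated) = 0.4405, h(Tier 3) = 0.6431, h(Tier 1) = 0.6109.
Starting from Tier 3, the probability is 0.6431.

0.6431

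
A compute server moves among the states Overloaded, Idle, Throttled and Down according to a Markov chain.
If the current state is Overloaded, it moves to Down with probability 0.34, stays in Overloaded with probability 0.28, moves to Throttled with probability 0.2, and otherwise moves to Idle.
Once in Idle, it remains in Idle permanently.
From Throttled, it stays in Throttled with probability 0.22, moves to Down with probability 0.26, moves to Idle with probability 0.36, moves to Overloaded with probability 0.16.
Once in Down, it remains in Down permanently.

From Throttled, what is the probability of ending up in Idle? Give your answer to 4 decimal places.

Let h(s) be the probability of absorption at Idle starting from transient state s. Then h(Idle) = 1 and h(Down) = 0. By first-step analysis:
h(Overloaded) = 0.28·h(Overloaded) + 0.18·1 + 0.2·h(Throttled) + 0.34·0
h(Throttled) = 0.16·h(Overloaded) + 0.36·1 + 0.22·h(Throttled) + 0.26·0
Solving: h(Overloaded) = 0.4011, h(Throttled) = 0.5438.
Starting from Throttled, the probability is 0.5438.

0.5438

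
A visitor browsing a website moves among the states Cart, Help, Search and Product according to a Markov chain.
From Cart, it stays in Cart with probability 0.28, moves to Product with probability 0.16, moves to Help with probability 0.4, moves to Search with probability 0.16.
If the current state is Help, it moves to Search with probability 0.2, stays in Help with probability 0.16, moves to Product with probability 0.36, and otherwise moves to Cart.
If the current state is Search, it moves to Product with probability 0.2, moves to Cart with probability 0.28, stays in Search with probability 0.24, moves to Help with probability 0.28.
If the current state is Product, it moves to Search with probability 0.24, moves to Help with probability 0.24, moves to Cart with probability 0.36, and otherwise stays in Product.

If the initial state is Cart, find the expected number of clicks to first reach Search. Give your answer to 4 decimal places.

Let t(s) be the expected number of clicks to first reach Search from state s, with t(Search) = 0. Conditioning on the first click:
t(Cart) = 1 + 0.28·t(Cart) + 0.4·t(Help) + 0.16·t(Product)
t(Help) = 1 + 0.28·t(Cart) + 0.16·t(Help) + 0.36·t(Product)
t(Product) = 1 + 0.36·t(Cart) + 0.24·t(Help) + 0.16·t(Product)
Solving: t(Cart) = 5.2831, t(Help) = 5.0505, t(Product) = 4.8977.
Expected clicks from Cart to Search: 5.2831.

5.2831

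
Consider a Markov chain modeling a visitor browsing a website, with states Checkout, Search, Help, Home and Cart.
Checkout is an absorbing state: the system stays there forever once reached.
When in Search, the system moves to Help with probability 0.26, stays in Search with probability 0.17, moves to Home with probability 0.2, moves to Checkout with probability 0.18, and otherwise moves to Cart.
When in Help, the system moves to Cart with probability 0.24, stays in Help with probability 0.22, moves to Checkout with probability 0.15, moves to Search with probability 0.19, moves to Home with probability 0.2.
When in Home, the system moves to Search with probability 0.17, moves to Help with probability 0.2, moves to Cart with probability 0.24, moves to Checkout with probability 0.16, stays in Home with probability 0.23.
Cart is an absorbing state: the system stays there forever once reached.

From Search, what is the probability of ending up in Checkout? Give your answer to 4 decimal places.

Let h(s) be the probability of absorption at Checkout starting from transient state s. Then h(Checkout) = 1 and h(Cart) = 0. By first-step analysis:
h(Search) = 0.18·1 + 0.17·h(Search) + 0.26·h(Help) + 0.2·h(Home) + 0.19·0
h(Help) = 0.15·1 + 0.19·h(Search) + 0.22·h(Help) + 0.2·h(Home) + 0.24·0
h(Home) = 0.16·1 + 0.17·h(Search) + 0.2·h(Help) + 0.23·h(Home) + 0.24·0
Solving: h(Search) = 0.4429, h(Help) = 0.4056, h(Home) = 0.4109.
Starting from Search, the probability is 0.4429.

0.4429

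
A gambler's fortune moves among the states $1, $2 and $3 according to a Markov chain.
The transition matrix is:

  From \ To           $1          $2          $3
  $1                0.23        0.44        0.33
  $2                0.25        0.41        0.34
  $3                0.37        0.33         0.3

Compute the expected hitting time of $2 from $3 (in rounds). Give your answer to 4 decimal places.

Let t(s) be the expected number of rounds to first reach $2 from state s, with t($2) = 0. Conditioning on the first round:
t($1) = 1 + 0.23·t($1) + 0.33·t($3)
t($3) = 1 + 0.37·t($1) + 0.3·t($3)
Solving: t($1) = 2.4706, t($3) = 2.7345.
Expected rounds from $3 to $2: 2.7345.

2.7345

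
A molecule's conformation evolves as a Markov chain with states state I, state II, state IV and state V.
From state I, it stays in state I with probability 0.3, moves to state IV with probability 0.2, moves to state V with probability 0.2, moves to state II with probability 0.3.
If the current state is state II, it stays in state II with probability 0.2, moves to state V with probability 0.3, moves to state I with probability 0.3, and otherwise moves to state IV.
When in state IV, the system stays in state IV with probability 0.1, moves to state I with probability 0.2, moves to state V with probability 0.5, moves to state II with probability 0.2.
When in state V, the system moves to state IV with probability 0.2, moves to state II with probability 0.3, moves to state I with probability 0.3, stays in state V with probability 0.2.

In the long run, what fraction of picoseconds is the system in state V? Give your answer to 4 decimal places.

Let the stationary distribution be π with π = πP and π_1 + π_2 + π_3 + π_4 = 1.
π_1 = 0.3·π_1 + 0.3·π_2 + 0.2·π_3 + 0.3·π_4
π_2 = 0.3·π_1 + 0.2·π_2 + 0.2·π_3 + 0.3·π_4
π_3 = 0.2·π_1 + 0.2·π_2 + 0.1·π_3 + 0.2·π_4
Solving with the normalization constraint gives π = (0.2818, 0.2562, 0.1818, 0.2802).
So the stationary probability of state V is 0.2802.

0.2802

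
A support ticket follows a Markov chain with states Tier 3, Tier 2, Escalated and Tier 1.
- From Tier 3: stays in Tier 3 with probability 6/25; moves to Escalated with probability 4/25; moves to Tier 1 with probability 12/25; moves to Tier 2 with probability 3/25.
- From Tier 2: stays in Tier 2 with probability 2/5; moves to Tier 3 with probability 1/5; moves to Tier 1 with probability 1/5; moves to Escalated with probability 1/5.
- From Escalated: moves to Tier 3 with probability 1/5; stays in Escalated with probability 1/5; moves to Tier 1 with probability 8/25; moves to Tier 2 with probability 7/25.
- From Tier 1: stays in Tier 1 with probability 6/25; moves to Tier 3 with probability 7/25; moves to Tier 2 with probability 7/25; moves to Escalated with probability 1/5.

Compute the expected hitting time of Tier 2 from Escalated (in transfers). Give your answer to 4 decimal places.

4.1280

Let t(s) be the expected number of transfers to first reach Tier 2 from state s, with t(Tier 2) = 0. Conditioning on the first transfer:
t(Tier 3) = 1 + 0.24·t(Tier 3) + 0.16·t(Escalated) + 0.48·t(Tier 1)
t(Escalated) = 1 + 0.2·t(Tier 3) + 0.2·t(Escalated) + 0.32·t(Tier 1)
t(Tier 1) = 1 + 0.28·t(Tier 3) + 0.2·t(Escalated) + 0.24·t(Tier 1)
Solving: t(Tier 3) = 4.8246, t(Escalated) = 4.1280, t(Tier 1) = 4.1796.
Expected transfers from Escalated to Tier 2: 4.1280.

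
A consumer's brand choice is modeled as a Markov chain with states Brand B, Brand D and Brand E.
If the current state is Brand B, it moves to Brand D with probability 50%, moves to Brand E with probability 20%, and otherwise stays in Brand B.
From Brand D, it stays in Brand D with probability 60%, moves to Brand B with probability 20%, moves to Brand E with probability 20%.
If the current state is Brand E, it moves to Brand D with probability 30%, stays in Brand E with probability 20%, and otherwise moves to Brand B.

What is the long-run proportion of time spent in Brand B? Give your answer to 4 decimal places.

0.2889

Let the stationary distribution be π with π = πP and π_1 + π_2 + π_3 = 1.
π_1 = 0.3·π_1 + 0.2·π_2 + 0.5·π_3
π_2 = 0.5·π_1 + 0.6·π_2 + 0.3·π_3
Solving with the normalization constraint gives π = (0.2889, 0.5111, 0.2000).
So the stationary probability of Brand B is 0.2889.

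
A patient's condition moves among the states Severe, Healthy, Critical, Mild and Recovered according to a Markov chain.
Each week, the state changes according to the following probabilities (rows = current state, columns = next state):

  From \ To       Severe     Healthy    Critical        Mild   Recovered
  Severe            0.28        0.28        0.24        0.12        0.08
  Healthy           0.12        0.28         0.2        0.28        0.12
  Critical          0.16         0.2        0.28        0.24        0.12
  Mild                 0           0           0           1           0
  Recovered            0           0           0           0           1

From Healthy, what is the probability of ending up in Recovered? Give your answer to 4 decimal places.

0.3160

Let h(s) be the probability of absorption at Recovered starting from transient state s. Then h(Recovered) = 1 and h(Mild) = 0. By first-step analysis:
h(Severe) = 0.28·h(Severe) + 0.28·h(Healthy) + 0.24·h(Critical) + 0.12·0 + 0.08·1
h(Healthy) = 0.12·h(Severe) + 0.28·h(Healthy) + 0.2·h(Critical) + 0.28·0 + 0.12·1
h(Critical) = 0.16·h(Severe) + 0.2·h(Healthy) + 0.28·h(Critical) + 0.24·0 + 0.12·1
Solving: h(Severe) = 0.3443, h(Healthy) = 0.3160, h(Critical) = 0.3310.
Starting from Healthy, the probability is 0.3160.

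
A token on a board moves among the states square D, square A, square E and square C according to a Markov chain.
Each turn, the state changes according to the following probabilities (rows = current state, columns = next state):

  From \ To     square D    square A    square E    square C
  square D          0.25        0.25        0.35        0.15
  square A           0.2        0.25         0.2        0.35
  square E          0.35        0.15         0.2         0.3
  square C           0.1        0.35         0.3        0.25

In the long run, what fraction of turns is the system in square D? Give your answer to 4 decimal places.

0.2236

Let the stationary distribution be π with π = πP and π_1 + π_2 + π_3 + π_4 = 1.
π_1 = 0.25·π_1 + 0.2·π_2 + 0.35·π_3 + 0.1·π_4
π_2 = 0.25·π_1 + 0.25·π_2 + 0.15·π_3 + 0.35·π_4
π_3 = 0.35·π_1 + 0.2·π_2 + 0.2·π_3 + 0.3·π_4
Solving with the normalization constraint gives π = (0.2236, 0.2506, 0.2601, 0.2657).
So the stationary probability of square D is 0.2236.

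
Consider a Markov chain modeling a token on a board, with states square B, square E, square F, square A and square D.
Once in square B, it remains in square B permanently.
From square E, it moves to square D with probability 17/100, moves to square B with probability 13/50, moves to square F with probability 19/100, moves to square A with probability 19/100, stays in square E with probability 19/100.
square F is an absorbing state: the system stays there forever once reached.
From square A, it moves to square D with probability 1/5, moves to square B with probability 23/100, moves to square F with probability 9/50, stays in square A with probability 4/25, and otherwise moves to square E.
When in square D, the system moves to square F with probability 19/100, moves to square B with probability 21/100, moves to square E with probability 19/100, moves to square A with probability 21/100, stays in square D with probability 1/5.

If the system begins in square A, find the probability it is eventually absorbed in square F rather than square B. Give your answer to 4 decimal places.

0.4418

Let h(s) be the probability of absorption at square F starting from transient state s. Then h(square F) = 1 and h(square B) = 0. By first-step analysis:
h(square E) = 0.26·0 + 0.19·h(square E) + 0.19·1 + 0.19·h(square A) + 0.17·h(square D)
h(square A) = 0.23·0 + 0.23·h(square E) + 0.18·1 + 0.16·h(square A) + 0.2·h(square D)
h(square D) = 0.21·0 + 0.19·h(square E) + 0.19·1 + 0.21·h(square A) + 0.2·h(square D)
Solving: h(square E) = 0.4340, h(square A) = 0.4418, h(square D) = 0.4566.
Starting from square A, the probability is 0.4418.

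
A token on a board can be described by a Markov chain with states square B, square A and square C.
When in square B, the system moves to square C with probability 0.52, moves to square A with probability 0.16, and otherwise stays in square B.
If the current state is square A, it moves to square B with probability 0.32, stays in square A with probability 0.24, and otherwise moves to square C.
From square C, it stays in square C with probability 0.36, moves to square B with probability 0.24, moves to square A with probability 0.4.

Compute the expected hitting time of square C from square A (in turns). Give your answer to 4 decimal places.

2.1478

Let t(s) be the expected number of turns to first reach square C from state s, with t(square C) = 0. Conditioning on the first turn:
t(square B) = 1 + 0.32·t(square B) + 0.16·t(square A)
t(square A) = 1 + 0.32·t(square B) + 0.24·t(square A)
Solving: t(square B) = 1.9759, t(square A) = 2.1478.
Expected turns from square A to square C: 2.1478.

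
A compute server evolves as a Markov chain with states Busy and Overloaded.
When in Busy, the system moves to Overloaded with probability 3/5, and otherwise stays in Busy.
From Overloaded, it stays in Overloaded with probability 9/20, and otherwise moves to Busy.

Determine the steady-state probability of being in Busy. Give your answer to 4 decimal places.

Let the stationary distribution be π with π = πP and π_1 + π_2 = 1.
π_1 = 0.4·π_1 + 0.55·π_2
Solving with the normalization constraint gives π = (0.4783, 0.5217).
So the stationary probability of Busy is 0.4783.

0.4783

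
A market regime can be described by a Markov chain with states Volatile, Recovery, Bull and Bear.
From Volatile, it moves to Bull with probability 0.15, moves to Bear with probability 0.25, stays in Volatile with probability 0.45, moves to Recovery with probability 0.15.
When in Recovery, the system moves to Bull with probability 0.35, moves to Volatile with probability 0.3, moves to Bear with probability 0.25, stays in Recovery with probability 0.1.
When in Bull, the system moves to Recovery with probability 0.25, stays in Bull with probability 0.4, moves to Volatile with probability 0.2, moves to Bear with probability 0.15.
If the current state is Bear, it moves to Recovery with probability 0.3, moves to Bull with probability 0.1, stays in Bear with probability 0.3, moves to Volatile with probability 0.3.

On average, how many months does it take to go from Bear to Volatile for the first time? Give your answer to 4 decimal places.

Let t(s) be the expected number of months to first reach Volatile from state s, with t(Volatile) = 0. Conditioning on the first month:
t(Recovery) = 1 + 0.1·t(Recovery) + 0.35·t(Bull) + 0.25·t(Bear)
t(Bull) = 1 + 0.25·t(Recovery) + 0.4·t(Bull) + 0.15·t(Bear)
t(Bear) = 1 + 0.3·t(Recovery) + 0.1·t(Bull) + 0.3·t(Bear)
Solving: t(Recovery) = 3.7143, t(Bull) = 4.1164, t(Bear) = 3.6085.
Expected months from Bear to Volatile: 3.6085.

3.6085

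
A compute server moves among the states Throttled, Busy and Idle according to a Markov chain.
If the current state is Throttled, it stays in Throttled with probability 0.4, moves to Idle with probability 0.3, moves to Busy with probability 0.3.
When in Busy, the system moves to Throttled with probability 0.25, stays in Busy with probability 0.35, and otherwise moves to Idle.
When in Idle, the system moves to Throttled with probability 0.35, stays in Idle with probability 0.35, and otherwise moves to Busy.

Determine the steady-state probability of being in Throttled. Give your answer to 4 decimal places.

Let the stationary distribution be π with π = πP and π_1 + π_2 + π_3 = 1.
π_1 = 0.4·π_1 + 0.25·π_2 + 0.35·π_3
π_2 = 0.3·π_1 + 0.35·π_2 + 0.3·π_3
Solving with the normalization constraint gives π = (0.3352, 0.3158, 0.3490).
So the stationary probability of Throttled is 0.3352.

0.3352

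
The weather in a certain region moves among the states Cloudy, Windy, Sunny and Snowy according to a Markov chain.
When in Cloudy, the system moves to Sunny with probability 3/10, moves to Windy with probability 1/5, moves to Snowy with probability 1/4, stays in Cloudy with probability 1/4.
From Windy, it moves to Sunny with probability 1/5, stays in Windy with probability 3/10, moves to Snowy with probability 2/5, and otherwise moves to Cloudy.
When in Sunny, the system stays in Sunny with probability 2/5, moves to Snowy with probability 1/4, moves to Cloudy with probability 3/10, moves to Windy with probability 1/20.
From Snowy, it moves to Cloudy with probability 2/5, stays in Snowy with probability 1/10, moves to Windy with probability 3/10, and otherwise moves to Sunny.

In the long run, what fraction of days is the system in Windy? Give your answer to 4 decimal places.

Let the stationary distribution be π with π = πP and π_1 + π_2 + π_3 + π_4 = 1.
π_1 = 0.25·π_1 + 0.1·π_2 + 0.3·π_3 + 0.4·π_4
π_2 = 0.2·π_1 + 0.3·π_2 + 0.05·π_3 + 0.3·π_4
π_3 = 0.3·π_1 + 0.2·π_2 + 0.4·π_3 + 0.2·π_4
Solving with the normalization constraint gives π = (0.2705, 0.2020, 0.2838, 0.2437).
So the stationary probability of Windy is 0.2020.

0.2020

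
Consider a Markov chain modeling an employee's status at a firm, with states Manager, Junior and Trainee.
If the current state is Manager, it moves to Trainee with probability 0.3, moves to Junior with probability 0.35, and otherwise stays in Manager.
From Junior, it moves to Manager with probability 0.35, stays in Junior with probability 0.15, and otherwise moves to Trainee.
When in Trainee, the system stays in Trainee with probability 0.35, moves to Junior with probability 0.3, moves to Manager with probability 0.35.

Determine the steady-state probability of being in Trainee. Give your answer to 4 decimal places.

Let the stationary distribution be π with π = πP and π_1 + π_2 + π_3 = 1.
π_1 = 0.35·π_1 + 0.35·π_2 + 0.35·π_3
π_2 = 0.35·π_1 + 0.15·π_2 + 0.3·π_3
Solving with the normalization constraint gives π = (0.3500, 0.2761, 0.3739).
So the stationary probability of Trainee is 0.3739.

0.3739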